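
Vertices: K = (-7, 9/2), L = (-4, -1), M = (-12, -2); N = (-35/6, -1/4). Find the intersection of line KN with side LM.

(-28/5, -6/5)

Barycentric coordinates of N with respect to KLM: (1/6, 2/3, 1/6).
On side LM the K-coordinate is zero; dropping N's K-weight 1/6 and renormalizing the remaining 2/3 : 1/6 gives weights 4/5, 1/5 on L, M.
J = (4/5)·(-4, -1) + (1/5)·(-12, -2) = (-28/5, -6/5).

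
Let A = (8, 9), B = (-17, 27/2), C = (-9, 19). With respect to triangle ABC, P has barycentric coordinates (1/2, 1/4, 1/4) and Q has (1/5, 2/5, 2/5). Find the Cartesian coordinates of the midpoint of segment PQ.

Barycentric coordinates of the midpoint are the average: (7/20, 13/40, 13/40).
Converting: (7/20)·A + (13/40)·B + (13/40)·C = (-113/20, 1097/80).

(-113/20, 1097/80)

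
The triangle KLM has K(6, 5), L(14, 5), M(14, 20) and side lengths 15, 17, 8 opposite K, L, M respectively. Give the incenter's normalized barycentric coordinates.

(3/8, 17/40, 1/5)

The incenter has barycentric coordinates proportional to the opposite side lengths: (15 : 17 : 8).
Normalizing by 15+17+8 = 40 gives (3/8, 17/40, 1/5).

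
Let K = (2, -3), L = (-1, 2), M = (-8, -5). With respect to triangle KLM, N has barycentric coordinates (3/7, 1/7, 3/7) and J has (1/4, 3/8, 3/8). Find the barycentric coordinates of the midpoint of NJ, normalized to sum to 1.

Since both coordinate triples sum to 1, the midpoint's barycentrics are the componentwise average.
(3/7+1/4)/2 = 19/56; similarly 29/112 and 45/112.

(19/56, 29/112, 45/112)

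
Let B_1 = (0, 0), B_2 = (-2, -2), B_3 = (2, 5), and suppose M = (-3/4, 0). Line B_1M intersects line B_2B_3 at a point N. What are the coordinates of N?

(-6/7, 0)

Barycentric coordinates of M with respect to B_1B_2B_3: (1/8, 5/8, 1/4).
On side B_2B_3 the B_1-coordinate is zero; dropping M's B_1-weight 1/8 and renormalizing the remaining 5/8 : 1/4 gives weights 5/7, 2/7 on B_2, B_3.
N = (5/7)·(-2, -2) + (2/7)·(2, 5) = (-6/7, 0).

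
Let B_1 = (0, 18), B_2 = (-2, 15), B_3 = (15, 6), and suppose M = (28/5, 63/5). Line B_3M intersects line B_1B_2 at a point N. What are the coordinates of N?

(-2/3, 17)

Barycentric coordinates of M with respect to B_1B_2B_3: (2/5, 1/5, 2/5).
On side B_1B_2 the B_3-coordinate is zero; dropping M's B_3-weight 2/5 and renormalizing the remaining 2/5 : 1/5 gives weights 2/3, 1/3 on B_1, B_2.
N = (2/3)·(0, 18) + (1/3)·(-2, 15) = (-2/3, 17).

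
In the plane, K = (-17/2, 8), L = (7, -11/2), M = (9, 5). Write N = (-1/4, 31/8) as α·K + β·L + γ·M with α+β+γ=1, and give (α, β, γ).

Signed area of the reference triangle: [KLM] = ½·((-17/2)·(-11/2−5) + 7·(5−8) + 9·(8−(-11/2))) = ½·(357/4 − 21 + 243/2) = 759/8.
[NLM] = ½·((-1/4)·(-11/2−5) + 7·(5−(31/8)) + 9·(31/8−(-11/2))) = ½·(21/8 + 63/8 + 675/8) = 759/16, so the K-coordinate is (759/16)/(759/8) = 1/2.
[KNM] = ½·((-17/2)·(31/8−5) + (-1/4)·(5−8) + 9·(8−(31/8))) = ½·(153/16 + 3/4 + 297/8) = 759/32, so the L-coordinate is 1/4.
[KLN] = ½·((-17/2)·(-11/2−(31/8)) + 7·(31/8−8) + (-1/4)·(8−(-11/2))) = ½·(1275/16 − 231/8 − 27/8) = 759/32, so the M-coordinate is 1/4.
Check: 1/2 + 1/4 + 1/4 = 1.

(1/2, 1/4, 1/4)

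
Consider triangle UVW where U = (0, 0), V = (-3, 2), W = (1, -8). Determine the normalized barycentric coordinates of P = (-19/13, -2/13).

Signed area of the reference triangle: [UVW] = ½·(0·(2−(-8)) + (-3)·(-8−0) + 1·(0−2)) = ½·(0 + 24 − 2) = 11.
[PVW] = ½·((-19/13)·(2−(-8)) + (-3)·(-8−(-2/13)) + 1·(-2/13−2)) = ½·(-190/13 + 306/13 − 28/13) = 44/13, so the U-coordinate is (44/13)/11 = 4/13.
[UPW] = ½·(0·(-2/13−(-8)) + (-19/13)·(-8−0) + 1·(0−(-2/13))) = ½·(0 + 152/13 + 2/13) = 77/13, so the V-coordinate is 7/13.
[UVP] = ½·(0·(2−(-2/13)) + (-3)·(-2/13−0) + (-19/13)·(0−2)) = ½·(0 + 6/13 + 38/13) = 22/13, so the W-coordinate is 2/13.

(4/13, 7/13, 2/13)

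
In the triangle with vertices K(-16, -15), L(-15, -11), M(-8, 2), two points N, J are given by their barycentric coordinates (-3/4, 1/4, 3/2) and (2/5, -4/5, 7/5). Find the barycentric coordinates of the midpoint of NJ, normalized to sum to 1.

(-7/40, -11/40, 29/20)

Since both coordinate triples sum to 1, the midpoint's barycentrics are the componentwise average.
(-3/4+2/5)/2 = -7/40; similarly -11/40 and 29/20.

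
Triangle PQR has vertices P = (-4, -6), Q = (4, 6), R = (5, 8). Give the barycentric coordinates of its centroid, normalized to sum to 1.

The centroid is the average of the vertices, so each weight is 1/3.

(1/3, 1/3, 1/3)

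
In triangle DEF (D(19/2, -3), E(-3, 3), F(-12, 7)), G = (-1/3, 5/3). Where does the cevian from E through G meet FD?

(7/3, 1/3)

Barycentric coordinates of G with respect to DEF: (1/3, 1/2, 1/6).
On side FD the E-coordinate is zero; dropping G's E-weight 1/2 and renormalizing the remaining 1/6 : 1/3 gives weights 1/3, 2/3 on F, D.
H = (1/3)·(-12, 7) + (2/3)·(19/2, -3) = (7/3, 1/3).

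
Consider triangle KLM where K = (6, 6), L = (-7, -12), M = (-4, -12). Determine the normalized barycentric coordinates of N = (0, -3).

Signed area of the reference triangle: [KLM] = ½·(6·(-12−(-12)) + (-7)·(-12−6) + (-4)·(6−(-12))) = ½·(0 + 126 − 72) = 27.
[NLM] = ½·(0·(-12−(-12)) + (-7)·(-12−(-3)) + (-4)·(-3−(-12))) = ½·(0 + 63 − 36) = 27/2, so the K-coordinate is (27/2)/27 = 1/2.
[KNM] = ½·(6·(-3−(-12)) + 0·(-12−6) + (-4)·(6−(-3))) = ½·(54 + 0 − 36) = 9, so the L-coordinate is 1/3.
[KLN] = ½·(6·(-12−(-3)) + (-7)·(-3−6) + 0·(6−(-12))) = ½·(-54 + 63 + 0) = 9/2, so the M-coordinate is 1/6.
Check: 1/2 + 1/3 + 1/6 = 1.

(1/2, 1/3, 1/6)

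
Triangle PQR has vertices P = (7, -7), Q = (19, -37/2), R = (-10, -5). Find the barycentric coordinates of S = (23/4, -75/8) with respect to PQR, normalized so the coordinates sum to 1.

Signed area of the reference triangle: [PQR] = ½·(7·(-37/2−(-5)) + 19·(-5−(-7)) + (-10)·(-7−(-37/2))) = ½·(-189/2 + 38 − 115) = -343/4.
[SQR] = ½·((23/4)·(-37/2−(-5)) + 19·(-5−(-75/8)) + (-10)·(-75/8−(-37/2))) = ½·(-621/8 + 665/8 − 365/4) = -343/8, so the P-coordinate is (-343/8)/(-343/4) = 1/2.
[PSR] = ½·(7·(-75/8−(-5)) + (23/4)·(-5−(-7)) + (-10)·(-7−(-75/8))) = ½·(-245/8 + 23/2 − 95/4) = -343/16, so the Q-coordinate is 1/4.
[PQS] = ½·(7·(-37/2−(-75/8)) + 19·(-75/8−(-7)) + (23/4)·(-7−(-37/2))) = ½·(-511/8 − 361/8 + 529/8) = -343/16, so the R-coordinate is 1/4.
Check: 1/2 + 1/4 + 1/4 = 1.

(1/2, 1/4, 1/4)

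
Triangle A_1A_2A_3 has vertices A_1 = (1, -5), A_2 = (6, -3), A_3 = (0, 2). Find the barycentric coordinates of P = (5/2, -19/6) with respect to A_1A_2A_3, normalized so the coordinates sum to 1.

Signed area of the reference triangle: [A_1A_2A_3] = ½·(1·(-3−2) + 6·(2−(-5)) + 0·(-5−(-3))) = ½·(-5 + 42 + 0) = 37/2.
[PA_2A_3] = ½·((5/2)·(-3−2) + 6·(2−(-19/6)) + 0·(-19/6−(-3))) = ½·(-25/2 + 31 + 0) = 37/4, so the A_1-coordinate is (37/4)/(37/2) = 1/2.
[A_1PA_3] = ½·(1·(-19/6−2) + (5/2)·(2−(-5)) + 0·(-5−(-19/6))) = ½·(-31/6 + 35/2 + 0) = 37/6, so the A_2-coordinate is 1/3.
[A_1A_2P] = ½·(1·(-3−(-19/6)) + 6·(-19/6−(-5)) + (5/2)·(-5−(-3))) = ½·(1/6 + 11 − 5) = 37/12, so the A_3-coordinate is 1/6.

(1/2, 1/3, 1/6)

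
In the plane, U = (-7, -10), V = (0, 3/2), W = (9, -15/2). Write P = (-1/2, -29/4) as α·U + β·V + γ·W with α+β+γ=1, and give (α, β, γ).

(1/2, 1/6, 1/3)

Signed area of the reference triangle: [UVW] = ½·((-7)·(3/2−(-15/2)) + 0·(-15/2−(-10)) + 9·(-10−(3/2))) = ½·(-63 + 0 − 207/2) = -333/4.
[PVW] = ½·((-1/2)·(3/2−(-15/2)) + 0·(-15/2−(-29/4)) + 9·(-29/4−(3/2))) = ½·(-9/2 + 0 − 315/4) = -333/8, so the U-coordinate is (-333/8)/(-333/4) = 1/2.
[UPW] = ½·((-7)·(-29/4−(-15/2)) + (-1/2)·(-15/2−(-10)) + 9·(-10−(-29/4))) = ½·(-7/4 − 5/4 − 99/4) = -111/8, so the V-coordinate is 1/6.
[UVP] = ½·((-7)·(3/2−(-29/4)) + 0·(-29/4−(-10)) + (-1/2)·(-10−(3/2))) = ½·(-245/4 + 0 + 23/4) = -111/4, so the W-coordinate is 1/3.
Check: 1/2 + 1/6 + 1/3 = 1.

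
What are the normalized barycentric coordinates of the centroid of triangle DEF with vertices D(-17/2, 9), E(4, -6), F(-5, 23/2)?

The centroid is the average of the vertices, so each weight is 1/3.

(1/3, 1/3, 1/3)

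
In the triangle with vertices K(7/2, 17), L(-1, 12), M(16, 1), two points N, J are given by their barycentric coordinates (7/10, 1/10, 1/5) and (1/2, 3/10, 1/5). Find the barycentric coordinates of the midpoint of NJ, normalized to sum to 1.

Since both coordinate triples sum to 1, the midpoint's barycentrics are the componentwise average.
(7/10+1/2)/2 = 3/5; similarly 1/5 and 1/5.

(3/5, 1/5, 1/5)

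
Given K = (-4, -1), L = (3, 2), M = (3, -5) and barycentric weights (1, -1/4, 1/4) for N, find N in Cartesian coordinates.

N = 1·K + (-1/4)·L + (1/4)·M.
x-coordinate: 1·(-4) + (-1/4)·3 + (1/4)·3 = -4.
y-coordinate: 1·(-1) + (-1/4)·2 + (1/4)·(-5) = -11/4.

(-4, -11/4)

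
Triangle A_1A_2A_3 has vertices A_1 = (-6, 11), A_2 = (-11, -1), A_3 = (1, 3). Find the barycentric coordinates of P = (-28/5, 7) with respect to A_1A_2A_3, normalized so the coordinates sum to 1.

Signed area of the reference triangle: [A_1A_2A_3] = ½·((-6)·(-1−3) + (-11)·(3−11) + 1·(11−(-1))) = ½·(24 + 88 + 12) = 62.
[PA_2A_3] = ½·((-28/5)·(-1−3) + (-11)·(3−7) + 1·(7−(-1))) = ½·(112/5 + 44 + 8) = 186/5, so the A_1-coordinate is (186/5)/62 = 3/5.
[A_1PA_3] = ½·((-6)·(7−3) + (-28/5)·(3−11) + 1·(11−7)) = ½·(-24 + 224/5 + 4) = 62/5, so the A_2-coordinate is 1/5.
[A_1A_2P] = ½·((-6)·(-1−7) + (-11)·(7−11) + (-28/5)·(11−(-1))) = ½·(48 + 44 − 336/5) = 62/5, so the A_3-coordinate is 1/5.

(3/5, 1/5, 1/5)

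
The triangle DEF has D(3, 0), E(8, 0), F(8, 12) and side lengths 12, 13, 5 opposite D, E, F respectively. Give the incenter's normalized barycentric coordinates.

The incenter has barycentric coordinates proportional to the opposite side lengths: (12 : 13 : 5).
Normalizing by 12+13+5 = 30 gives (2/5, 13/30, 1/6).

(2/5, 13/30, 1/6)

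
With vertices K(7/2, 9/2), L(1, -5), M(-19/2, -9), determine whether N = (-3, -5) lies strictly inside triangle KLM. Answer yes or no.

yes

Barycentric coordinates of N: (64/359, 143/359, 152/359).
The three coordinates are positive, positive, positive; a point is interior exactly when all three are positive.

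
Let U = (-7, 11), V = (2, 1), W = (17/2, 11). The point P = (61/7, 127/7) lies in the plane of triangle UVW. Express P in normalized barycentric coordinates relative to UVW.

(2/7, -5/7, 10/7)

Signed area of the reference triangle: [UVW] = ½·((-7)·(1−11) + 2·(11−11) + (17/2)·(11−1)) = ½·(70 + 0 + 85) = 155/2.
[PVW] = ½·((61/7)·(1−11) + 2·(11−(127/7)) + (17/2)·(127/7−1)) = ½·(-610/7 − 100/7 + 1020/7) = 155/7, so the U-coordinate is (155/7)/(155/2) = 2/7.
[UPW] = ½·((-7)·(127/7−11) + (61/7)·(11−11) + (17/2)·(11−(127/7))) = ½·(-50 + 0 − 425/7) = -775/14, so the V-coordinate is -5/7.
[UVP] = ½·((-7)·(1−(127/7)) + 2·(127/7−11) + (61/7)·(11−1)) = ½·(120 + 100/7 + 610/7) = 775/7, so the W-coordinate is 10/7.
Check: 2/7 − 5/7 + 10/7 = 1.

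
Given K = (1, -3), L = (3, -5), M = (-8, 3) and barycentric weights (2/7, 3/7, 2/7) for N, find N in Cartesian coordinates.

(-5/7, -15/7)

N = (2/7)·K + (3/7)·L + (2/7)·M.
x-coordinate: (2/7)·1 + (3/7)·3 + (2/7)·(-8) = -5/7.
y-coordinate: (2/7)·(-3) + (3/7)·(-5) + (2/7)·3 = -15/7.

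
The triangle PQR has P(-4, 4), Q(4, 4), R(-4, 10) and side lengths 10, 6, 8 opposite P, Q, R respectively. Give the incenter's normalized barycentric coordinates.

The incenter has barycentric coordinates proportional to the opposite side lengths: (10 : 6 : 8).
Normalizing by 10+6+8 = 24 gives (5/12, 1/4, 1/3).

(5/12, 1/4, 1/3)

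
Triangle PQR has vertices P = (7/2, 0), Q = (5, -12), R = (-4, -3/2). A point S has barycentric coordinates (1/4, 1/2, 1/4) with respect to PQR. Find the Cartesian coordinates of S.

S = (1/4)·P + (1/2)·Q + (1/4)·R.
x-coordinate: (1/4)·(7/2) + (1/2)·5 + (1/4)·(-4) = 19/8.
y-coordinate: (1/4)·0 + (1/2)·(-12) + (1/4)·(-3/2) = -51/8.

(19/8, -51/8)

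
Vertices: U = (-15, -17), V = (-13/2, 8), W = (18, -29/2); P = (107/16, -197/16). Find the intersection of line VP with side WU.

Barycentric coordinates of P with respect to UVW: (1/4, 1/8, 5/8).
On side WU the V-coordinate is zero; dropping P's V-weight 1/8 and renormalizing the remaining 5/8 : 1/4 gives weights 5/7, 2/7 on W, U.
Q = (5/7)·(18, -29/2) + (2/7)·(-15, -17) = (60/7, -213/14).

(60/7, -213/14)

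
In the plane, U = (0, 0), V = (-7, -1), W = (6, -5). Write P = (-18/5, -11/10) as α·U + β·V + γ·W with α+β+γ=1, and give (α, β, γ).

(3/10, 3/5, 1/10)

Signed area of the reference triangle: [UVW] = ½·(0·(-1−(-5)) + (-7)·(-5−0) + 6·(0−(-1))) = ½·(0 + 35 + 6) = 41/2.
[PVW] = ½·((-18/5)·(-1−(-5)) + (-7)·(-5−(-11/10)) + 6·(-11/10−(-1))) = ½·(-72/5 + 273/10 − 3/5) = 123/20, so the U-coordinate is (123/20)/(41/2) = 3/10.
[UPW] = ½·(0·(-11/10−(-5)) + (-18/5)·(-5−0) + 6·(0−(-11/10))) = ½·(0 + 18 + 33/5) = 123/10, so the V-coordinate is 3/5.
[UVP] = ½·(0·(-1−(-11/10)) + (-7)·(-11/10−0) + (-18/5)·(0−(-1))) = ½·(0 + 77/10 − 18/5) = 41/20, so the W-coordinate is 1/10.
Check: 3/10 + 3/5 + 1/10 = 1.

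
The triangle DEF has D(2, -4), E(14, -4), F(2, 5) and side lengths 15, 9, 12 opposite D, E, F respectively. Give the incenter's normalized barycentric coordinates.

The incenter has barycentric coordinates proportional to the opposite side lengths: (15 : 9 : 12).
Normalizing by 15+9+12 = 36 gives (5/12, 1/4, 1/3).

(5/12, 1/4, 1/3)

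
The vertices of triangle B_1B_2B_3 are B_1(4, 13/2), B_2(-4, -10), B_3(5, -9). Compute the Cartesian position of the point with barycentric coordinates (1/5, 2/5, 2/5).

(6/5, -63/10)

M = (1/5)·B_1 + (2/5)·B_2 + (2/5)·B_3.
x-coordinate: (1/5)·4 + (2/5)·(-4) + (2/5)·5 = 6/5.
y-coordinate: (1/5)·(13/2) + (2/5)·(-10) + (2/5)·(-9) = -63/10.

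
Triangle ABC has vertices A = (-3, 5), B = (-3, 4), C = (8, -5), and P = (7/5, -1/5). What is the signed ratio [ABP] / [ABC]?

[ABC] = ½·((-3)·(4−(-5)) + (-3)·(-5−5) + 8·(5−4)) = ½·(-27 + 30 + 8) = 11/2.
[ABP] = ½·((-3)·(4−(-1/5)) + (-3)·(-1/5−5) + (7/5)·(5−4)) = ½·(-63/5 + 78/5 + 7/5) = 11/5, so the ratio is (11/5)/(11/2) = 2/5.

2/5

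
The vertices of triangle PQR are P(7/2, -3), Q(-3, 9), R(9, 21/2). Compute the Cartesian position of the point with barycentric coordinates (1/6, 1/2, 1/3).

(25/12, 15/2)

S = (1/6)·P + (1/2)·Q + (1/3)·R.
x-coordinate: (1/6)·(7/2) + (1/2)·(-3) + (1/3)·9 = 25/12.
y-coordinate: (1/6)·(-3) + (1/2)·9 + (1/3)·(21/2) = 15/2.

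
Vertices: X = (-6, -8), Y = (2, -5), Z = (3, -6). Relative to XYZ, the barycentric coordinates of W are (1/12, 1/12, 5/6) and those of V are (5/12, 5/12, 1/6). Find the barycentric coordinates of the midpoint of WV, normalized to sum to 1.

Since both coordinate triples sum to 1, the midpoint's barycentrics are the componentwise average.
(1/12+5/12)/2 = 1/4; similarly 1/4 and 1/2.

(1/4, 1/4, 1/2)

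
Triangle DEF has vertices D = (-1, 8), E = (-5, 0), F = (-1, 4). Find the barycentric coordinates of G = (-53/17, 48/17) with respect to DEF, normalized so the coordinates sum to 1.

Signed area of the reference triangle: [DEF] = ½·((-1)·(0−4) + (-5)·(4−8) + (-1)·(8−0)) = ½·(4 + 20 − 8) = 8.
[GEF] = ½·((-53/17)·(0−4) + (-5)·(4−(48/17)) + (-1)·(48/17−0)) = ½·(212/17 − 100/17 − 48/17) = 32/17, so the D-coordinate is (32/17)/8 = 4/17.
[DGF] = ½·((-1)·(48/17−4) + (-53/17)·(4−8) + (-1)·(8−(48/17))) = ½·(20/17 + 212/17 − 88/17) = 72/17, so the E-coordinate is 9/17.
[DEG] = ½·((-1)·(0−(48/17)) + (-5)·(48/17−8) + (-53/17)·(8−0)) = ½·(48/17 + 440/17 − 424/17) = 32/17, so the F-coordinate is 4/17.
Check: 4/17 + 9/17 + 4/17 = 1.

(4/17, 9/17, 4/17)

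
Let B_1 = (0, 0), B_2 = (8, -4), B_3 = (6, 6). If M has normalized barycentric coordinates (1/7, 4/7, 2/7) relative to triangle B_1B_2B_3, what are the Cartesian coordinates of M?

(44/7, -4/7)

M = (1/7)·B_1 + (4/7)·B_2 + (2/7)·B_3.
x-coordinate: (1/7)·0 + (4/7)·8 + (2/7)·6 = 44/7.
y-coordinate: (1/7)·0 + (4/7)·(-4) + (2/7)·6 = -4/7.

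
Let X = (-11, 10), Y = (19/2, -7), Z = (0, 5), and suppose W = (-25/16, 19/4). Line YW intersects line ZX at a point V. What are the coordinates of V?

(-22/7, 45/7)

Barycentric coordinates of W with respect to XYZ: (1/4, 1/8, 5/8).
On side ZX the Y-coordinate is zero; dropping W's Y-weight 1/8 and renormalizing the remaining 5/8 : 1/4 gives weights 5/7, 2/7 on Z, X.
V = (5/7)·(0, 5) + (2/7)·(-11, 10) = (-22/7, 45/7).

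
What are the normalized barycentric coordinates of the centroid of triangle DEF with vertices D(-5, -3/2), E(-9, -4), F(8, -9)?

The centroid is the average of the vertices, so each weight is 1/3.

(1/3, 1/3, 1/3)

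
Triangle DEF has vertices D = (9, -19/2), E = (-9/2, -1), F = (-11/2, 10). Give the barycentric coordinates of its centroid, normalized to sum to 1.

The centroid is the average of the vertices, so each weight is 1/3.

(1/3, 1/3, 1/3)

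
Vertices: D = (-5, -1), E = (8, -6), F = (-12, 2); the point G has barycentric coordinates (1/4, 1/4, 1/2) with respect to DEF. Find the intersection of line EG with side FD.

Line EG meets FD where the E-coordinate vanishes; zeroing G's E-weight and renormalizing leaves F, D-weights 1/2 : 1/4 → (2/3, 1/3).
So H = (2/3)·F + (1/3)·D = (-29/3, 1).

(-29/3, 1)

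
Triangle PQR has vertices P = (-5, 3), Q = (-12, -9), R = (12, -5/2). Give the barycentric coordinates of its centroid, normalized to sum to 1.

The centroid is the average of the vertices, so each weight is 1/3.

(1/3, 1/3, 1/3)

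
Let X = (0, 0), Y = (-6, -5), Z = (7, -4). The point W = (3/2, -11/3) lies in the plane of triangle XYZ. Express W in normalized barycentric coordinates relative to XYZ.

Signed area of the reference triangle: [XYZ] = ½·(0·(-5−(-4)) + (-6)·(-4−0) + 7·(0−(-5))) = ½·(0 + 24 + 35) = 59/2.
[WYZ] = ½·((3/2)·(-5−(-4)) + (-6)·(-4−(-11/3)) + 7·(-11/3−(-5))) = ½·(-3/2 + 2 + 28/3) = 59/12, so the X-coordinate is (59/12)/(59/2) = 1/6.
[XWZ] = ½·(0·(-11/3−(-4)) + (3/2)·(-4−0) + 7·(0−(-11/3))) = ½·(0 − 6 + 77/3) = 59/6, so the Y-coordinate is 1/3.
[XYW] = ½·(0·(-5−(-11/3)) + (-6)·(-11/3−0) + (3/2)·(0−(-5))) = ½·(0 + 22 + 15/2) = 59/4, so the Z-coordinate is 1/2.

(1/6, 1/3, 1/2)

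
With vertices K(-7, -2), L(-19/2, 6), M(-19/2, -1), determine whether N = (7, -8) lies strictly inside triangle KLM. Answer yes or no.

Barycentric coordinates of N: (33/5, -2/35, -194/35).
The three coordinates are positive, negative, negative; a point is interior exactly when all three are positive.

no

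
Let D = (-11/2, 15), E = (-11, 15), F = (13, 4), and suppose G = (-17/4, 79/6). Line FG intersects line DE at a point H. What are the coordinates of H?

(-77/10, 15)

Barycentric coordinates of G with respect to DEF: (1/2, 1/3, 1/6).
On side DE the F-coordinate is zero; dropping G's F-weight 1/6 and renormalizing the remaining 1/2 : 1/3 gives weights 3/5, 2/5 on D, E.
H = (3/5)·(-11/2, 15) + (2/5)·(-11, 15) = (-77/10, 15).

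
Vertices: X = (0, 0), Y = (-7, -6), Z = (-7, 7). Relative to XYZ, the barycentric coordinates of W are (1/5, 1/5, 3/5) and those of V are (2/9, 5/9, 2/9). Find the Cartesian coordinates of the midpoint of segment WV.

(-497/90, 11/18)

Barycentric coordinates of the midpoint are the average: (19/90, 17/45, 37/90).
Converting: (19/90)·X + (17/45)·Y + (37/90)·Z = (-497/90, 11/18).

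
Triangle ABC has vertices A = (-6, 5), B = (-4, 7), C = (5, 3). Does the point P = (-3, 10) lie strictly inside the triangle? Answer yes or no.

no

Barycentric coordinates of P: (-31/26, 61/26, -2/13).
The three coordinates are negative, positive, negative; a point is interior exactly when all three are positive.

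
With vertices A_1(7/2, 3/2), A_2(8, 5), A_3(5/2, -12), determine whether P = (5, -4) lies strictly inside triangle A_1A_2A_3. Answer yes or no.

Barycentric coordinates of P: (6/229, 103/229, 120/229).
The three coordinates are positive, positive, positive; a point is interior exactly when all three are positive.

yes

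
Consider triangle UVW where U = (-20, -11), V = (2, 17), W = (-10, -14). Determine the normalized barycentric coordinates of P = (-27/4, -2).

Signed area of the reference triangle: [UVW] = ½·((-20)·(17−(-14)) + 2·(-14−(-11)) + (-10)·(-11−17)) = ½·(-620 − 6 + 280) = -173.
[PVW] = ½·((-27/4)·(17−(-14)) + 2·(-14−(-2)) + (-10)·(-2−17)) = ½·(-837/4 − 24 + 190) = -173/8, so the U-coordinate is (-173/8)/(-173) = 1/8.
[UPW] = ½·((-20)·(-2−(-14)) + (-27/4)·(-14−(-11)) + (-10)·(-11−(-2))) = ½·(-240 + 81/4 + 90) = -519/8, so the V-coordinate is 3/8.
[UVP] = ½·((-20)·(17−(-2)) + 2·(-2−(-11)) + (-27/4)·(-11−17)) = ½·(-380 + 18 + 189) = -173/2, so the W-coordinate is 1/2.

(1/8, 3/8, 1/2)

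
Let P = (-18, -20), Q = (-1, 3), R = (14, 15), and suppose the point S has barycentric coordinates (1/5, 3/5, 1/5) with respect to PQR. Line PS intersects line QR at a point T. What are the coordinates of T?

Line PS meets QR where the P-coordinate vanishes; zeroing S's P-weight and renormalizing leaves Q, R-weights 3/5 : 1/5 → (3/4, 1/4).
So T = (3/4)·Q + (1/4)·R = (11/4, 6).

(11/4, 6)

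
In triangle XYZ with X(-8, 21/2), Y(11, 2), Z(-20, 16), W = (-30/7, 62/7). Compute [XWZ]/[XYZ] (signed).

[XYZ] = ½·((-8)·(2−16) + 11·(16−(21/2)) + (-20)·(21/2−2)) = ½·(112 + 121/2 − 170) = 5/4.
[XWZ] = ½·((-8)·(62/7−16) + (-30/7)·(16−(21/2)) + (-20)·(21/2−(62/7))) = ½·(400/7 − 165/7 − 230/7) = 5/14, so the ratio is (5/14)/(5/4) = 2/7.

2/7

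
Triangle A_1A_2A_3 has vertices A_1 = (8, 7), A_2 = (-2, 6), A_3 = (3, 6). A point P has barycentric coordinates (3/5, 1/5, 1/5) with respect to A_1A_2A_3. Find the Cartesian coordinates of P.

P = (3/5)·A_1 + (1/5)·A_2 + (1/5)·A_3.
x-coordinate: (3/5)·8 + (1/5)·(-2) + (1/5)·3 = 5.
y-coordinate: (3/5)·7 + (1/5)·6 + (1/5)·6 = 33/5.

(5, 33/5)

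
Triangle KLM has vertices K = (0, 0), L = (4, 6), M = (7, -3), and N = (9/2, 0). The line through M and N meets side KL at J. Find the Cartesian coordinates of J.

(2, 3)

Barycentric coordinates of N with respect to KLM: (1/4, 1/4, 1/2).
On side KL the M-coordinate is zero; dropping N's M-weight 1/2 and renormalizing the remaining 1/4 : 1/4 gives weights 1/2, 1/2 on K, L.
J = (1/2)·(0, 0) + (1/2)·(4, 6) = (2, 3).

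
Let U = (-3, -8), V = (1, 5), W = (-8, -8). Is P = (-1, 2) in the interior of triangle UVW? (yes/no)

Barycentric coordinates of P: (1/65, 10/13, 14/65).
The three coordinates are positive, positive, positive; a point is interior exactly when all three are positive.

yes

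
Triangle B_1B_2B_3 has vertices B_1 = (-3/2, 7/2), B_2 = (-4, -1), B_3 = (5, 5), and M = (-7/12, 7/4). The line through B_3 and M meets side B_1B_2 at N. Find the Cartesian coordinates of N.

(-27/8, 1/8)

Barycentric coordinates of M with respect to B_1B_2B_3: (1/6, 1/2, 1/3).
On side B_1B_2 the B_3-coordinate is zero; dropping M's B_3-weight 1/3 and renormalizing the remaining 1/6 : 1/2 gives weights 1/4, 3/4 on B_1, B_2.
N = (1/4)·(-3/2, 7/2) + (3/4)·(-4, -1) = (-27/8, 1/8).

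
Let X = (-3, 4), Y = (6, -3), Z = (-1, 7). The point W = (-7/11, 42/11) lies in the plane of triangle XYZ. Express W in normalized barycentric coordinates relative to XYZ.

(5/11, 2/11, 4/11)

Signed area of the reference triangle: [XYZ] = ½·((-3)·(-3−7) + 6·(7−4) + (-1)·(4−(-3))) = ½·(30 + 18 − 7) = 41/2.
[WYZ] = ½·((-7/11)·(-3−7) + 6·(7−(42/11)) + (-1)·(42/11−(-3))) = ½·(70/11 + 210/11 − 75/11) = 205/22, so the X-coordinate is (205/22)/(41/2) = 5/11.
[XWZ] = ½·((-3)·(42/11−7) + (-7/11)·(7−4) + (-1)·(4−(42/11))) = ½·(105/11 − 21/11 − 2/11) = 41/11, so the Y-coordinate is 2/11.
[XYW] = ½·((-3)·(-3−(42/11)) + 6·(42/11−4) + (-7/11)·(4−(-3))) = ½·(225/11 − 12/11 − 49/11) = 82/11, so the Z-coordinate is 4/11.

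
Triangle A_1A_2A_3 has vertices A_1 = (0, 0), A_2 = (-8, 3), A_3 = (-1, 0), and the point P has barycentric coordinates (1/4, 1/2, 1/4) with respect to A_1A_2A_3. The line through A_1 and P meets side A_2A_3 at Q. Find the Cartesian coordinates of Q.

Line A_1P meets A_2A_3 where the A_1-coordinate vanishes; zeroing P's A_1-weight and renormalizing leaves A_2, A_3-weights 1/2 : 1/4 → (2/3, 1/3).
So Q = (2/3)·A_2 + (1/3)·A_3 = (-17/3, 2).

(-17/3, 2)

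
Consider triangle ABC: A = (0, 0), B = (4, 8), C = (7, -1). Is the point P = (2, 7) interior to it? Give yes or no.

Barycentric coordinates of P: (7/20, 17/20, -1/5).
The three coordinates are positive, positive, negative; a point is interior exactly when all three are positive.

no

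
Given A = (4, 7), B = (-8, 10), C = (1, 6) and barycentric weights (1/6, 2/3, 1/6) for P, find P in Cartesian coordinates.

P = (1/6)·A + (2/3)·B + (1/6)·C.
x-coordinate: (1/6)·4 + (2/3)·(-8) + (1/6)·1 = -9/2.
y-coordinate: (1/6)·7 + (2/3)·10 + (1/6)·6 = 53/6.

(-9/2, 53/6)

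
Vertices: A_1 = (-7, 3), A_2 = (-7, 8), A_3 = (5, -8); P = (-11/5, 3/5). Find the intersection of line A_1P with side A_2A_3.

Barycentric coordinates of P with respect to A_1A_2A_3: (1/5, 2/5, 2/5).
On side A_2A_3 the A_1-coordinate is zero; dropping P's A_1-weight 1/5 and renormalizing the remaining 2/5 : 2/5 gives weights 1/2, 1/2 on A_2, A_3.
Q = (1/2)·(-7, 8) + (1/2)·(5, -8) = (-1, 0).

(-1, 0)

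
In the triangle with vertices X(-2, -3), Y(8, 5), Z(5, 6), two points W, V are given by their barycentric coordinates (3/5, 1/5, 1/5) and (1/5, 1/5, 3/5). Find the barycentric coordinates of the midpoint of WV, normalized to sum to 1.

(2/5, 1/5, 2/5)

Since both coordinate triples sum to 1, the midpoint's barycentrics are the componentwise average.
(3/5+1/5)/2 = 2/5; similarly 1/5 and 2/5.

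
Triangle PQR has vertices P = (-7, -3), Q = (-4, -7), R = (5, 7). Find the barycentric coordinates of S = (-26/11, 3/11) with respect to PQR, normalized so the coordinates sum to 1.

(6/11, 1/11, 4/11)

Signed area of the reference triangle: [PQR] = ½·((-7)·(-7−7) + (-4)·(7−(-3)) + 5·(-3−(-7))) = ½·(98 − 40 + 20) = 39.
[SQR] = ½·((-26/11)·(-7−7) + (-4)·(7−(3/11)) + 5·(3/11−(-7))) = ½·(364/11 − 296/11 + 400/11) = 234/11, so the P-coordinate is (234/11)/39 = 6/11.
[PSR] = ½·((-7)·(3/11−7) + (-26/11)·(7−(-3)) + 5·(-3−(3/11))) = ½·(518/11 − 260/11 − 180/11) = 39/11, so the Q-coordinate is 1/11.
[PQS] = ½·((-7)·(-7−(3/11)) + (-4)·(3/11−(-3)) + (-26/11)·(-3−(-7))) = ½·(560/11 − 144/11 − 104/11) = 156/11, so the R-coordinate is 4/11.
Check: 6/11 + 1/11 + 4/11 = 1.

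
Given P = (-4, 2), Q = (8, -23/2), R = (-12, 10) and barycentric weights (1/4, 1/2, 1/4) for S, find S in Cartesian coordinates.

(0, -11/4)

S = (1/4)·P + (1/2)·Q + (1/4)·R.
x-coordinate: (1/4)·(-4) + (1/2)·8 + (1/4)·(-12) = 0.
y-coordinate: (1/4)·2 + (1/2)·(-23/2) + (1/4)·10 = -11/4.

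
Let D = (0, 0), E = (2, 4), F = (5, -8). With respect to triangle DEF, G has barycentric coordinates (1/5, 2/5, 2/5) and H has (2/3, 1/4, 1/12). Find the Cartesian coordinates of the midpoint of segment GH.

Barycentric coordinates of the midpoint are the average: (13/30, 13/40, 29/120).
Converting: (13/30)·D + (13/40)·E + (29/120)·F = (223/120, -19/30).

(223/120, -19/30)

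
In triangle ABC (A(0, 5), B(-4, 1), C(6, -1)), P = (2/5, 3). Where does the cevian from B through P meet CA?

(3/2, 7/2)

Barycentric coordinates of P with respect to ABC: (3/5, 1/5, 1/5).
On side CA the B-coordinate is zero; dropping P's B-weight 1/5 and renormalizing the remaining 1/5 : 3/5 gives weights 1/4, 3/4 on C, A.
Q = (1/4)·(6, -1) + (3/4)·(0, 5) = (3/2, 7/2).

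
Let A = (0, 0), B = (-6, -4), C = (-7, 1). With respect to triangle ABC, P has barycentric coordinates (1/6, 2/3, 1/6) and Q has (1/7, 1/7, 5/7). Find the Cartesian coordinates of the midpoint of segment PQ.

(-463/84, -33/28)

Barycentric coordinates of the midpoint are the average: (13/84, 17/42, 37/84).
Converting: (13/84)·A + (17/42)·B + (37/84)·C = (-463/84, -33/28).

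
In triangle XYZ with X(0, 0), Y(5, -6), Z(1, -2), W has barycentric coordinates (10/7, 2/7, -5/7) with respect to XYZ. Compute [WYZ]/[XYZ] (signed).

The signed ratio [WYZ]/[XYZ] equals the barycentric coordinate of W at vertex X, which is 10/7.

10/7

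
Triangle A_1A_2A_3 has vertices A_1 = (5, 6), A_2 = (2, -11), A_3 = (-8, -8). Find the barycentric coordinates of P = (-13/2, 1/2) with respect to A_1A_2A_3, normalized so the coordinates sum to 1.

Signed area of the reference triangle: [A_1A_2A_3] = ½·(5·(-11−(-8)) + 2·(-8−6) + (-8)·(6−(-11))) = ½·(-15 − 28 − 136) = -179/2.
[PA_2A_3] = ½·((-13/2)·(-11−(-8)) + 2·(-8−(1/2)) + (-8)·(1/2−(-11))) = ½·(39/2 − 17 − 92) = -179/4, so the A_1-coordinate is (-179/4)/(-179/2) = 1/2.
[A_1PA_3] = ½·(5·(1/2−(-8)) + (-13/2)·(-8−6) + (-8)·(6−(1/2))) = ½·(85/2 + 91 − 44) = 179/4, so the A_2-coordinate is -1/2.
[A_1A_2P] = ½·(5·(-11−(1/2)) + 2·(1/2−6) + (-13/2)·(6−(-11))) = ½·(-115/2 − 11 − 221/2) = -179/2, so the A_3-coordinate is 1.

(1/2, -1/2, 1)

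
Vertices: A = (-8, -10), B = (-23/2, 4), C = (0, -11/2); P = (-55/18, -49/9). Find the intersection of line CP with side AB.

Barycentric coordinates of P with respect to ABC: (2/9, 1/9, 2/3).
On side AB the C-coordinate is zero; dropping P's C-weight 2/3 and renormalizing the remaining 2/9 : 1/9 gives weights 2/3, 1/3 on A, B.
Q = (2/3)·(-8, -10) + (1/3)·(-23/2, 4) = (-55/6, -16/3).

(-55/6, -16/3)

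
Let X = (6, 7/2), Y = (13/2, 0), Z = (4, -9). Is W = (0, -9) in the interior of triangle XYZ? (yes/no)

Barycentric coordinates of W: (144/53, -200/53, 109/53).
The three coordinates are positive, negative, positive; a point is interior exactly when all three are positive.

no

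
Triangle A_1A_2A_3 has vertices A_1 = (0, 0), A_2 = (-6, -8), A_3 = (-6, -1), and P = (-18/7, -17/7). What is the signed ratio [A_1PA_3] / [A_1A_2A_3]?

2/7

[A_1A_2A_3] = ½·(0·(-8−(-1)) + (-6)·(-1−0) + (-6)·(0−(-8))) = ½·(0 + 6 − 48) = -21.
[A_1PA_3] = ½·(0·(-17/7−(-1)) + (-18/7)·(-1−0) + (-6)·(0−(-17/7))) = ½·(0 + 18/7 − 102/7) = -6, so the ratio is (-6)/(-21) = 2/7.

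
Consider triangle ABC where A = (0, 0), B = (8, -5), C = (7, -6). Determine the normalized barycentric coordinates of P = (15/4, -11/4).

(1/2, 1/4, 1/4)

Signed area of the reference triangle: [ABC] = ½·(0·(-5−(-6)) + 8·(-6−0) + 7·(0−(-5))) = ½·(0 − 48 + 35) = -13/2.
[PBC] = ½·((15/4)·(-5−(-6)) + 8·(-6−(-11/4)) + 7·(-11/4−(-5))) = ½·(15/4 − 26 + 63/4) = -13/4, so the A-coordinate is (-13/4)/(-13/2) = 1/2.
[APC] = ½·(0·(-11/4−(-6)) + (15/4)·(-6−0) + 7·(0−(-11/4))) = ½·(0 − 45/2 + 77/4) = -13/8, so the B-coordinate is 1/4.
[ABP] = ½·(0·(-5−(-11/4)) + 8·(-11/4−0) + (15/4)·(0−(-5))) = ½·(0 − 22 + 75/4) = -13/8, so the C-coordinate is 1/4.
Check: 1/2 + 1/4 + 1/4 = 1.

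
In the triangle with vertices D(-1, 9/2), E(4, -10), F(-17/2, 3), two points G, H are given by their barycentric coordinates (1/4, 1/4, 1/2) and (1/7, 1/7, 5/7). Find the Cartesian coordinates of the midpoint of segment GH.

Barycentric coordinates of the midpoint are the average: (11/56, 11/56, 17/28).
Converting: (11/56)·D + (11/56)·E + (17/28)·F = (-32/7, 83/112).

(-32/7, 83/112)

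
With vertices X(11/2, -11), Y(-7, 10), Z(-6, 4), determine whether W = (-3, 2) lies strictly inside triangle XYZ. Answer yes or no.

Barycentric coordinates of W: (8/27, 11/27, 8/27).
The three coordinates are positive, positive, positive; a point is interior exactly when all three are positive.

yes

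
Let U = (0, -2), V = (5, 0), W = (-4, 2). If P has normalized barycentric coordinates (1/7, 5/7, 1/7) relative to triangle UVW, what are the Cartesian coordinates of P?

P = (1/7)·U + (5/7)·V + (1/7)·W.
x-coordinate: (1/7)·0 + (5/7)·5 + (1/7)·(-4) = 3.
y-coordinate: (1/7)·(-2) + (5/7)·0 + (1/7)·2 = 0.

(3, 0)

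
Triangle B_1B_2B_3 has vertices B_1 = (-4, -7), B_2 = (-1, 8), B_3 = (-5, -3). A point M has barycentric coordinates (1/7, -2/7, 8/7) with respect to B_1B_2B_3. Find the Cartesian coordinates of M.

(-6, -47/7)

M = (1/7)·B_1 + (-2/7)·B_2 + (8/7)·B_3.
x-coordinate: (1/7)·(-4) + (-2/7)·(-1) + (8/7)·(-5) = -6.
y-coordinate: (1/7)·(-7) + (-2/7)·8 + (8/7)·(-3) = -47/7.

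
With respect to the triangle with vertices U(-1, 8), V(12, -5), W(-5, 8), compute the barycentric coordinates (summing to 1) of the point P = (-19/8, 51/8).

(1/8, 1/8, 3/4)

Signed area of the reference triangle: [UVW] = ½·((-1)·(-5−8) + 12·(8−8) + (-5)·(8−(-5))) = ½·(13 + 0 − 65) = -26.
[PVW] = ½·((-19/8)·(-5−8) + 12·(8−(51/8)) + (-5)·(51/8−(-5))) = ½·(247/8 + 39/2 − 455/8) = -13/4, so the U-coordinate is (-13/4)/(-26) = 1/8.
[UPW] = ½·((-1)·(51/8−8) + (-19/8)·(8−8) + (-5)·(8−(51/8))) = ½·(13/8 + 0 − 65/8) = -13/4, so the V-coordinate is 1/8.
[UVP] = ½·((-1)·(-5−(51/8)) + 12·(51/8−8) + (-19/8)·(8−(-5))) = ½·(91/8 − 39/2 − 247/8) = -39/2, so the W-coordinate is 3/4.
Check: 1/8 + 1/8 + 3/4 = 1.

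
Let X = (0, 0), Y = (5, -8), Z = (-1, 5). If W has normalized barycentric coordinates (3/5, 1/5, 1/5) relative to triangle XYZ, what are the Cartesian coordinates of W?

(4/5, -3/5)

W = (3/5)·X + (1/5)·Y + (1/5)·Z.
x-coordinate: (3/5)·0 + (1/5)·5 + (1/5)·(-1) = 4/5.
y-coordinate: (3/5)·0 + (1/5)·(-8) + (1/5)·5 = -3/5.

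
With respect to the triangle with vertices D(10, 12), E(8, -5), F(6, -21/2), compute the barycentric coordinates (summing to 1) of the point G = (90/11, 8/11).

(5/11, 2/11, 4/11)

Signed area of the reference triangle: [DEF] = ½·(10·(-5−(-21/2)) + 8·(-21/2−12) + 6·(12−(-5))) = ½·(55 − 180 + 102) = -23/2.
[GEF] = ½·((90/11)·(-5−(-21/2)) + 8·(-21/2−(8/11)) + 6·(8/11−(-5))) = ½·(45 − 988/11 + 378/11) = -115/22, so the D-coordinate is (-115/22)/(-23/2) = 5/11.
[DGF] = ½·(10·(8/11−(-21/2)) + (90/11)·(-21/2−12) + 6·(12−(8/11))) = ½·(1235/11 − 2025/11 + 744/11) = -23/11, so the E-coordinate is 2/11.
[DEG] = ½·(10·(-5−(8/11)) + 8·(8/11−12) + (90/11)·(12−(-5))) = ½·(-630/11 − 992/11 + 1530/11) = -46/11, so the F-coordinate is 4/11.
Check: 5/11 + 2/11 + 4/11 = 1.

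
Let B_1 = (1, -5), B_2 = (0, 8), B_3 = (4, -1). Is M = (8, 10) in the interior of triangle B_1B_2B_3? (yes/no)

no

Barycentric coordinates of M: (-80/43, 17/43, 106/43).
The three coordinates are negative, positive, positive; a point is interior exactly when all three are positive.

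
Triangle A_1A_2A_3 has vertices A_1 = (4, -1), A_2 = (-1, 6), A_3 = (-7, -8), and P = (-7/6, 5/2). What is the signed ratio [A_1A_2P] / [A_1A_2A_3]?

[A_1A_2A_3] = ½·(4·(6−(-8)) + (-1)·(-8−(-1)) + (-7)·(-1−6)) = ½·(56 + 7 + 49) = 56.
[A_1A_2P] = ½·(4·(6−(5/2)) + (-1)·(5/2−(-1)) + (-7/6)·(-1−6)) = ½·(14 − 7/2 + 49/6) = 28/3, so the ratio is (28/3)/56 = 1/6.

1/6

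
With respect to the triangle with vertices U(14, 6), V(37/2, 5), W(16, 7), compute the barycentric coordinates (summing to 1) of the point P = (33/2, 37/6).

(1/6, 1/3, 1/2)

Signed area of the reference triangle: [UVW] = ½·(14·(5−7) + (37/2)·(7−6) + 16·(6−5)) = ½·(-28 + 37/2 + 16) = 13/4.
[PVW] = ½·((33/2)·(5−7) + (37/2)·(7−(37/6)) + 16·(37/6−5)) = ½·(-33 + 185/12 + 56/3) = 13/24, so the U-coordinate is (13/24)/(13/4) = 1/6.
[UPW] = ½·(14·(37/6−7) + (33/2)·(7−6) + 16·(6−(37/6))) = ½·(-35/3 + 33/2 − 8/3) = 13/12, so the V-coordinate is 1/3.
[UVP] = ½·(14·(5−(37/6)) + (37/2)·(37/6−6) + (33/2)·(6−5)) = ½·(-49/3 + 37/12 + 33/2) = 13/8, so the W-coordinate is 1/2.
Check: 1/6 + 1/3 + 1/2 = 1.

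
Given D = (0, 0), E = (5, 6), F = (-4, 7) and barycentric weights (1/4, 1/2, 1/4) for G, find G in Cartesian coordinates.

G = (1/4)·D + (1/2)·E + (1/4)·F.
x-coordinate: (1/4)·0 + (1/2)·5 + (1/4)·(-4) = 3/2.
y-coordinate: (1/4)·0 + (1/2)·6 + (1/4)·7 = 19/4.

(3/2, 19/4)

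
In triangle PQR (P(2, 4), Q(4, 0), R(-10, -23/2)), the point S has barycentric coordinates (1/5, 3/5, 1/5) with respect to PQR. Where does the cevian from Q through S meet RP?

(-4, -15/4)

Line QS meets RP where the Q-coordinate vanishes; zeroing S's Q-weight and renormalizing leaves R, P-weights 1/5 : 1/5 → (1/2, 1/2).
So T = (1/2)·R + (1/2)·P = (-4, -15/4).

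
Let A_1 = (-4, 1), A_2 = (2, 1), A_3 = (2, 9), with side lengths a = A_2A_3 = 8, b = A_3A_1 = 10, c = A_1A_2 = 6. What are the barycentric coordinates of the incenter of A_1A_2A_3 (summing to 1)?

(1/3, 5/12, 1/4)

The incenter has barycentric coordinates proportional to the opposite side lengths: (8 : 10 : 6).
Normalizing by 8+10+6 = 24 gives (1/3, 5/12, 1/4).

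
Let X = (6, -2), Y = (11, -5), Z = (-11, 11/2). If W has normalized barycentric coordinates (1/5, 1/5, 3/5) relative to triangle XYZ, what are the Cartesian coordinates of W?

W = (1/5)·X + (1/5)·Y + (3/5)·Z.
x-coordinate: (1/5)·6 + (1/5)·11 + (3/5)·(-11) = -16/5.
y-coordinate: (1/5)·(-2) + (1/5)·(-5) + (3/5)·(11/2) = 19/10.

(-16/5, 19/10)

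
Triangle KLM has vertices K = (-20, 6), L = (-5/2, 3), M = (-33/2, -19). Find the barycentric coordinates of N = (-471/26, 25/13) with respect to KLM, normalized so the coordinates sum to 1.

Signed area of the reference triangle: [KLM] = ½·((-20)·(3−(-19)) + (-5/2)·(-19−6) + (-33/2)·(6−3)) = ½·(-440 + 125/2 − 99/2) = -427/2.
[NLM] = ½·((-471/26)·(3−(-19)) + (-5/2)·(-19−(25/13)) + (-33/2)·(25/13−3)) = ½·(-5181/13 + 680/13 + 231/13) = -2135/13, so the K-coordinate is (-2135/13)/(-427/2) = 10/13.
[KNM] = ½·((-20)·(25/13−(-19)) + (-471/26)·(-19−6) + (-33/2)·(6−(25/13))) = ½·(-5440/13 + 11775/26 − 1749/26) = -427/26, so the L-coordinate is 1/13.
[KLN] = ½·((-20)·(3−(25/13)) + (-5/2)·(25/13−6) + (-471/26)·(6−3)) = ½·(-280/13 + 265/26 − 1413/26) = -427/13, so the M-coordinate is 2/13.

(10/13, 1/13, 2/13)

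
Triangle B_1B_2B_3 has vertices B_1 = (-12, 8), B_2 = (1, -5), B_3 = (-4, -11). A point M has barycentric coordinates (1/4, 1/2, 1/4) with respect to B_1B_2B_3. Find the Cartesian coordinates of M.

(-7/2, -13/4)

M = (1/4)·B_1 + (1/2)·B_2 + (1/4)·B_3.
x-coordinate: (1/4)·(-12) + (1/2)·1 + (1/4)·(-4) = -7/2.
y-coordinate: (1/4)·8 + (1/2)·(-5) + (1/4)·(-11) = -13/4.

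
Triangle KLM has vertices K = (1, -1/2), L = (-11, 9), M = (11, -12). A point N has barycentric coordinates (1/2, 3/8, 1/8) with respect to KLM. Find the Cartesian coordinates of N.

N = (1/2)·K + (3/8)·L + (1/8)·M.
x-coordinate: (1/2)·1 + (3/8)·(-11) + (1/8)·11 = -9/4.
y-coordinate: (1/2)·(-1/2) + (3/8)·9 + (1/8)·(-12) = 13/8.

(-9/4, 13/8)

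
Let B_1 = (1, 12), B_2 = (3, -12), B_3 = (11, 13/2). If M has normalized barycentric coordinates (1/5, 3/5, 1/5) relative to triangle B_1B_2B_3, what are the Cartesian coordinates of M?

(21/5, -7/2)

M = (1/5)·B_1 + (3/5)·B_2 + (1/5)·B_3.
x-coordinate: (1/5)·1 + (3/5)·3 + (1/5)·11 = 21/5.
y-coordinate: (1/5)·12 + (3/5)·(-12) + (1/5)·(13/2) = -7/2.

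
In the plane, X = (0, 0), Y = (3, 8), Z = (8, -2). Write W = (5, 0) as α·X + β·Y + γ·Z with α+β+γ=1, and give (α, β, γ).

Signed area of the reference triangle: [XYZ] = ½·(0·(8−(-2)) + 3·(-2−0) + 8·(0−8)) = ½·(0 − 6 − 64) = -35.
[WYZ] = ½·(5·(8−(-2)) + 3·(-2−0) + 8·(0−8)) = ½·(50 − 6 − 64) = -10, so the X-coordinate is (-10)/(-35) = 2/7.
[XWZ] = ½·(0·(0−(-2)) + 5·(-2−0) + 8·(0−0)) = ½·(0 − 10 + 0) = -5, so the Y-coordinate is 1/7.
[XYW] = ½·(0·(8−0) + 3·(0−0) + 5·(0−8)) = ½·(0 + 0 − 40) = -20, so the Z-coordinate is 4/7.
Check: 2/7 + 1/7 + 4/7 = 1.

(2/7, 1/7, 4/7)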